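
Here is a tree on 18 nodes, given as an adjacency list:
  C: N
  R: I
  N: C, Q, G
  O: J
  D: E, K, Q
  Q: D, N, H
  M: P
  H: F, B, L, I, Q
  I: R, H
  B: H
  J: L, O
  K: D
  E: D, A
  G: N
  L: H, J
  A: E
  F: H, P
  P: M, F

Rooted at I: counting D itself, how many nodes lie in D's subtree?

4

Descendants of D (including itself): D, K, E, A. That's 4.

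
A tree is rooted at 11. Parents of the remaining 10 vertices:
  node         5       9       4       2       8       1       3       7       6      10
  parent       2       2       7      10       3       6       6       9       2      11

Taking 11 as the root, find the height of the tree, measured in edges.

The longest root-to-leaf path is 11 – 10 – 2 – 6 – 3 – 8 (5 edges).

5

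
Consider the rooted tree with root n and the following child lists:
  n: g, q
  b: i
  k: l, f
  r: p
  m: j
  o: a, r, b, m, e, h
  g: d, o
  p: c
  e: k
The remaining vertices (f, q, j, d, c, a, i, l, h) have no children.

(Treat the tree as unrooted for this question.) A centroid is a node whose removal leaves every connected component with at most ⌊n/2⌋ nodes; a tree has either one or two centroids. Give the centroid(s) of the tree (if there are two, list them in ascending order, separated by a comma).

o

If o is removed the pieces have sizes 4, 4, 3, 2, 2, 1, 1, all ≤ ⌊18/2⌋ = 9.
No neighbour of o does as well, so o is the unique centroid.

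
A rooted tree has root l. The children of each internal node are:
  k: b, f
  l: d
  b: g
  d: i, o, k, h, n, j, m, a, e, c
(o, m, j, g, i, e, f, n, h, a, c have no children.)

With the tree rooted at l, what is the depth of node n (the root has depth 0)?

Path from l to n: l–d–n, which has 2 edges.

2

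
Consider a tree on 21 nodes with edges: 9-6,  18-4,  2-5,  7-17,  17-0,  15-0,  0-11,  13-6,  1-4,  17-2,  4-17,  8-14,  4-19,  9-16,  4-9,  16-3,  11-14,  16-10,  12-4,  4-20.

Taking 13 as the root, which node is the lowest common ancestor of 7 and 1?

Ancestors of 7 (toward the root): 7, 17, 4, 9, 6, 13.
Ancestors of 1: 1, 4, 9, 6, 13.
The deepest node appearing in both lists is 4.

4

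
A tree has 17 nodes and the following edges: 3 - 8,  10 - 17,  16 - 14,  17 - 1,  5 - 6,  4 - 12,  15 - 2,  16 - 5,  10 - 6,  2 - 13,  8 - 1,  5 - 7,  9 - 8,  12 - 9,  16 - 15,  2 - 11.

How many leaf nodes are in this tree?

Degree-1 nodes: 3, 4, 7, 11, 13, 14 — 6 of them.

6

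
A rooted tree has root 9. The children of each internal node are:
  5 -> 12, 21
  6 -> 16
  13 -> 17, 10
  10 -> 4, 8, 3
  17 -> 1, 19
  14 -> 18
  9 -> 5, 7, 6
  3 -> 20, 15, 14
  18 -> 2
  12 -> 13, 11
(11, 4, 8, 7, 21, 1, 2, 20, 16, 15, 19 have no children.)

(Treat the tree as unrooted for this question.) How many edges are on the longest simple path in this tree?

10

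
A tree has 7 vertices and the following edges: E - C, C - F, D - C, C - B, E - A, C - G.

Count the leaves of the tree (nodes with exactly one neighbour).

Exactly 5 nodes have a single neighbour: A, B, D, F, G.

5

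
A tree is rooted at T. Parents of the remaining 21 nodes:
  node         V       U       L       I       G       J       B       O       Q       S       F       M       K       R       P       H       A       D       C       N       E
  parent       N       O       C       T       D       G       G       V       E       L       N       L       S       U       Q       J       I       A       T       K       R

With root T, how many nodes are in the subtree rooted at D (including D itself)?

5

The subtree rooted at D contains: D, G, B, J, H — 5 nodes.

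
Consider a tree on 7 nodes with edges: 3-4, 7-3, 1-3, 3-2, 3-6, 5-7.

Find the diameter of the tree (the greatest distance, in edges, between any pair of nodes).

3

BFS from 2 reaches 5 last, at distance 3; BFS from 5 confirms no node is farther.
Path: 2-3-7-5.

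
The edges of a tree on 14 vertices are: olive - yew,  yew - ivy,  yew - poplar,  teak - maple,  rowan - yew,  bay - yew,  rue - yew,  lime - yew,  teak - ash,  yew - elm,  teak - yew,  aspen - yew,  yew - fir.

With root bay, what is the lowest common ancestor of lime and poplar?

Path lime→root: lime yew bay; path poplar→root: poplar yew bay.
First common node: yew.

yew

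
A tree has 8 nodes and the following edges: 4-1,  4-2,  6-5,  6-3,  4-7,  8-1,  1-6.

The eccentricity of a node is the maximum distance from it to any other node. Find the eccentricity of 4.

A farthest node from 4 is 3 (5 also at distance 3).
The path 4 – 1 – 6 – 3 has 3 edges.

3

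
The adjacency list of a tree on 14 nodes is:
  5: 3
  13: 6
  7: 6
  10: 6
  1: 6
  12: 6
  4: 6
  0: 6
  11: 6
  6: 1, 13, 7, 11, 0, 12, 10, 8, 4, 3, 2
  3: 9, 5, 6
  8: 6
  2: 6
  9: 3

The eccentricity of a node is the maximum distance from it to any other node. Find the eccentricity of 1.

A farthest node from 1 is 9 (5 also at distance 3).
The path 1 – 6 – 3 – 9 has 3 edges.

3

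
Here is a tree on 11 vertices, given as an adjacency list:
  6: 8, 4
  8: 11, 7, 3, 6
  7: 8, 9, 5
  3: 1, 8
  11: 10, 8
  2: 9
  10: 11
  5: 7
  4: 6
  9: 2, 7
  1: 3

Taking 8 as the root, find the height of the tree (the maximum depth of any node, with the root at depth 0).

2 sits deepest: 8 – 7 – 9 – 2 — 3 edges from the root.

3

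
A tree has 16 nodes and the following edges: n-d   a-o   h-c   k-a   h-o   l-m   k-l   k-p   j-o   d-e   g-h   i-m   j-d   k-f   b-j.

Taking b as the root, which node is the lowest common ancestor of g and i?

Ancestors of g (toward the root): g, h, o, j, b.
Ancestors of i: i, m, l, k, a, o, j, b.
The deepest node appearing in both lists is o.

o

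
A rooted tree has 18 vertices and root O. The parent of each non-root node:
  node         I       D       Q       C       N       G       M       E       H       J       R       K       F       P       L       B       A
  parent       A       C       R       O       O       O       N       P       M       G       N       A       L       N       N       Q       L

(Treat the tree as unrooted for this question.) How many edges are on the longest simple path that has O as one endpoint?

4

Distances from O peak at 4, attained at K (I, B also at distance 4).
O – N – L – A – K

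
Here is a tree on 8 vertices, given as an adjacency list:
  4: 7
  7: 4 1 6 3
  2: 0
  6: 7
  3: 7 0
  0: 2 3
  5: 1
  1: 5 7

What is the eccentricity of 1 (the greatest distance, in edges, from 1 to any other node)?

4

A farthest node from 1 is 2.
The path 1–7–3–0–2 has 4 edges.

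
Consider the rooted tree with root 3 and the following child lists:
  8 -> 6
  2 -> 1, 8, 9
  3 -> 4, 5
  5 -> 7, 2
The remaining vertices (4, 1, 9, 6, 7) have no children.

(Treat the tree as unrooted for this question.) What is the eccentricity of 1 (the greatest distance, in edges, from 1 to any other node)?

4

A farthest node from 1 is 4.
The path 1 – 2 – 5 – 3 – 4 has 4 edges.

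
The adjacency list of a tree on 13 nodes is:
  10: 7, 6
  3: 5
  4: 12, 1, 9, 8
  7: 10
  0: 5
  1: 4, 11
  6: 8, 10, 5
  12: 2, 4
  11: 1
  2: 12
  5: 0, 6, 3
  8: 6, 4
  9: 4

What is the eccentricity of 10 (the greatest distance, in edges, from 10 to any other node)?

5

A farthest node from 10 is 2 (11 also at distance 5).
The path 10-6-8-4-12-2 has 5 edges.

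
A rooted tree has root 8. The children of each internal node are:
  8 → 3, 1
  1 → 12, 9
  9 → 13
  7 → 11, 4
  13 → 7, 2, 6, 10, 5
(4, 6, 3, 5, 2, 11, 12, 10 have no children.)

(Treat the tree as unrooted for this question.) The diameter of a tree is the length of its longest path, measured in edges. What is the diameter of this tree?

6

BFS from 3 reaches 4 last, at distance 6; BFS from 4 confirms no node is farther.
Path: 3 – 8 – 1 – 9 – 13 – 7 – 4.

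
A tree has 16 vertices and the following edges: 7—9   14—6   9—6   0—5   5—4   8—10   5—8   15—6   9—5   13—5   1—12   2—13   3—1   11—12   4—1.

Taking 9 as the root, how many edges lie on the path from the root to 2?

3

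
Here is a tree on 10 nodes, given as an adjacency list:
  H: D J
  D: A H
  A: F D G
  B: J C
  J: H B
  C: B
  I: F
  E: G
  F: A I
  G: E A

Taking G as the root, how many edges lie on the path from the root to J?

4

Climbing from J to the root: J – H – D – A – G. That's 4 steps.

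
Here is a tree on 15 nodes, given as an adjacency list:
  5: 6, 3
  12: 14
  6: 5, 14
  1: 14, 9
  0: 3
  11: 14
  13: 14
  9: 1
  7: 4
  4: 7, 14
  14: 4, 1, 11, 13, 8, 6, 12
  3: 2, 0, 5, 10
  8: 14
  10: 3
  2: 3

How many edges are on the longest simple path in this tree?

6

A longest path is 2 – 3 – 5 – 6 – 14 – 4 – 7, with 6 edges.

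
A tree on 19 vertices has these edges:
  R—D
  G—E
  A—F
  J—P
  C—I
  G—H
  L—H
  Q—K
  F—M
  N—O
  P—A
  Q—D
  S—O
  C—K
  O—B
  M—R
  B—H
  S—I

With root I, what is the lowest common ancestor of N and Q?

N's ancestor chain is N, O, S, I and Q's is Q, K, C, I; they first meet at I.

I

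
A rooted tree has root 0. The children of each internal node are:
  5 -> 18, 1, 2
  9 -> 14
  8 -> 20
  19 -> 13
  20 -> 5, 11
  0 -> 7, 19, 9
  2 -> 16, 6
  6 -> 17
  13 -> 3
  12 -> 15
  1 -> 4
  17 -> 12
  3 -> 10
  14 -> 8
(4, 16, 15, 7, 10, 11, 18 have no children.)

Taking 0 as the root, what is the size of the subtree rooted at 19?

19's subtree: {19, 13, 3, 10}, size 4.

4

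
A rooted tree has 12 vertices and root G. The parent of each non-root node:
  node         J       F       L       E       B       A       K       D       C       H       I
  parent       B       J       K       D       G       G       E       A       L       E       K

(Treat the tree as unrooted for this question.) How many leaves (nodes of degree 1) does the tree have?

4

The leaves are C, F, H, I.
That is 4 leaves.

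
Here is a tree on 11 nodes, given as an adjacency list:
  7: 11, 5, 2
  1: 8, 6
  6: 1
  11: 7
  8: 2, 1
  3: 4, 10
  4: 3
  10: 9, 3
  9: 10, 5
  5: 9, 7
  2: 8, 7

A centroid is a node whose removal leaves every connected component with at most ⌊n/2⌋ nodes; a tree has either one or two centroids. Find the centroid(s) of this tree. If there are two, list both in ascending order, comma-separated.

7

Delete 7: the remaining components have sizes 5, 4, 1. Max 5 ≤ 5, so 7 is a centroid.
Every other node leaves some component of size > 5, so the centroid is unique.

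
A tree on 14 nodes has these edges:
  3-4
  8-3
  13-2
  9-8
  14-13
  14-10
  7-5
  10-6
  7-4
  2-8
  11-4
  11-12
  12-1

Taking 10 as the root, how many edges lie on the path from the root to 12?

Path from 10 to 12: 10 – 14 – 13 – 2 – 8 – 3 – 4 – 11 – 12, which has 8 edges.

8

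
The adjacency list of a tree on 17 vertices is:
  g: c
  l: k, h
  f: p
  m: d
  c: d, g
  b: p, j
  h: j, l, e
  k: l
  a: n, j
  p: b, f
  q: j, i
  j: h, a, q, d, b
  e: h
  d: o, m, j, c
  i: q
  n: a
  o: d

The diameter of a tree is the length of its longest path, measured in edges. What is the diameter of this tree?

6

BFS from f reaches k last, at distance 6; BFS from k confirms no node is farther.
Path: f-p-b-j-h-l-k.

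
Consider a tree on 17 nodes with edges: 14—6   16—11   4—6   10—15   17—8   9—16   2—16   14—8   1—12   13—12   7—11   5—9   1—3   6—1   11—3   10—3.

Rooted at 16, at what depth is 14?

Path from 16 to 14: 16 → 11 → 3 → 1 → 6 → 14, which has 5 edges.

5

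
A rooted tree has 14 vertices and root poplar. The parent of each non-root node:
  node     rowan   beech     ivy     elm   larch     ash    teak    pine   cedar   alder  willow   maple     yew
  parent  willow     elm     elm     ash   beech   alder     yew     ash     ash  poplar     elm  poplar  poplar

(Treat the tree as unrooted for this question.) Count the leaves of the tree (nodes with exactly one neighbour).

Exactly 7 nodes have a single neighbour: cedar, ivy, larch, maple, pine, rowan, teak.

7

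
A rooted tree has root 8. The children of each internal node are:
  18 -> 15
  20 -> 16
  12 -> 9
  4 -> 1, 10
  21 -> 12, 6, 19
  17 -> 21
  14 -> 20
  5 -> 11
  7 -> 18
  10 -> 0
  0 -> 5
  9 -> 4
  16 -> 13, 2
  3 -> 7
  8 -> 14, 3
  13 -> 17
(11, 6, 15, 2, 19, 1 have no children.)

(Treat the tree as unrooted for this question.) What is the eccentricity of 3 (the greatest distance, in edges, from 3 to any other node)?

A farthest node from 3 is 11.
The path 3-8-14-20-16-13-17-21-12-9-4-10-0-5-11 has 14 edges.

14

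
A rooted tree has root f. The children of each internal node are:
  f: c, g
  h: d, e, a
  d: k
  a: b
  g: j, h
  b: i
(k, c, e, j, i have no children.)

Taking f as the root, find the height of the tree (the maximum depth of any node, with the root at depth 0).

5

A deepest node is i, reached by f – g – h – a – b – i.
That path has 5 edges, so the height is 5.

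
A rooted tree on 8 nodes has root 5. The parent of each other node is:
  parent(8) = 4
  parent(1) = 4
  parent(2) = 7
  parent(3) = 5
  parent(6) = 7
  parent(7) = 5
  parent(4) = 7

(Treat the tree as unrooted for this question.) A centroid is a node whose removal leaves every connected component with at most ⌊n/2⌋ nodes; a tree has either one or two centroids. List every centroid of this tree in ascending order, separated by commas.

Delete 7: the remaining components have sizes 3, 2, 1, 1. Max 3 ≤ 4, so 7 is a centroid.
No neighbour of 7 does as well, so 7 is the unique centroid.

7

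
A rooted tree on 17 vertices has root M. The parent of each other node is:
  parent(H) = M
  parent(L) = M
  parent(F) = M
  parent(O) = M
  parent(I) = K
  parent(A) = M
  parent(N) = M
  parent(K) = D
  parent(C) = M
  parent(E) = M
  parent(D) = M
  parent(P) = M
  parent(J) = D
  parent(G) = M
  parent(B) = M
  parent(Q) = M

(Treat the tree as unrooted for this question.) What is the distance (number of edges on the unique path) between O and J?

3

The path is O–M–D–J, which has 3 edges.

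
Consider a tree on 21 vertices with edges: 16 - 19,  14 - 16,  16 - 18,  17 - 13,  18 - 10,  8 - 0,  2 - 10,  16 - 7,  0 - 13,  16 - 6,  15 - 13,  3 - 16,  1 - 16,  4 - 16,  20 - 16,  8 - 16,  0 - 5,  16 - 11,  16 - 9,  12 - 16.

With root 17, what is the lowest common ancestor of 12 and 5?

0

Ancestors of 12 (toward the root): 12, 16, 8, 0, 13, 17.
Ancestors of 5: 5, 0, 13, 17.
The deepest node appearing in both lists is 0.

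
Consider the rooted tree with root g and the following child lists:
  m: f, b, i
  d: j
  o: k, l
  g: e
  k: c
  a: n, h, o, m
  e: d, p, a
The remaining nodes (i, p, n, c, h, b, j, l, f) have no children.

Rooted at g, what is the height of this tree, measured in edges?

5

The longest root-to-leaf path is g–e–a–o–k–c (5 edges).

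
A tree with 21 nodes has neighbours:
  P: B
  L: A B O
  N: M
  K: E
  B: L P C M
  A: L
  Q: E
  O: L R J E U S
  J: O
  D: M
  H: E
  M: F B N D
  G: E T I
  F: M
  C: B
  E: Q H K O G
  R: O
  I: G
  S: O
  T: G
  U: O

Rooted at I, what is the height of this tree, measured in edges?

7

A deepest node is F, reached by I–G–E–O–L–B–M–F.
That path has 7 edges, so the height is 7.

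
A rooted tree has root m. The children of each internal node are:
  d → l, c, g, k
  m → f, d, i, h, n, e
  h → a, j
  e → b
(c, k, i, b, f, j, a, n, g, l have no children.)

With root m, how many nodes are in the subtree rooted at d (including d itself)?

5

d's subtree: {d, g, k, c, l}, size 5.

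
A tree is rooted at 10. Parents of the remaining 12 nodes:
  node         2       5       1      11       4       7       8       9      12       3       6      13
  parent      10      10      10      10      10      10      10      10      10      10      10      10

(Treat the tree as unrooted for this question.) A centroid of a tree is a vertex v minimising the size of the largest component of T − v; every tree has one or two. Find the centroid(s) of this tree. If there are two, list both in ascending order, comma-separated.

Removing 10 splits the tree into components of sizes 1, 1, 1, 1, 1, 1, 1, 1, 1, 1, 1, 1; the largest is 1 ≤ ⌊13/2⌋ = 6.
Every other node leaves some component of size > 6, so the centroid is unique.

10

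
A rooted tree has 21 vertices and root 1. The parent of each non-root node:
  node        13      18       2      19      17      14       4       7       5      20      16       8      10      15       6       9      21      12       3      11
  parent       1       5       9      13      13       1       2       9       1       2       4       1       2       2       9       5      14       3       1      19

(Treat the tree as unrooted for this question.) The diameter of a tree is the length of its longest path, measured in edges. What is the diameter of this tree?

A longest path is 11 – 19 – 13 – 1 – 5 – 9 – 2 – 4 – 16, with 8 edges.

8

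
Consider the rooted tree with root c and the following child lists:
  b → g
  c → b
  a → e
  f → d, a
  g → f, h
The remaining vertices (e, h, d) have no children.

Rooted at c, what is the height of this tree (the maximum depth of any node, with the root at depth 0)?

e sits deepest: c → b → g → f → a → e — 5 edges from the root.

5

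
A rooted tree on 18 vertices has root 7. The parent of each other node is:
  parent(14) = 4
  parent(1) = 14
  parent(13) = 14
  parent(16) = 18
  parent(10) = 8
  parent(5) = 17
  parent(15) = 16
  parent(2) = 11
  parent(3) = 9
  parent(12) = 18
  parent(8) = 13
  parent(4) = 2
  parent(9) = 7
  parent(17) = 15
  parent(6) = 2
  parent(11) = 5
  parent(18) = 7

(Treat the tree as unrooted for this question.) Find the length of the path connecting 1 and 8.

3

The path is 1–14–13–8, which has 3 edges.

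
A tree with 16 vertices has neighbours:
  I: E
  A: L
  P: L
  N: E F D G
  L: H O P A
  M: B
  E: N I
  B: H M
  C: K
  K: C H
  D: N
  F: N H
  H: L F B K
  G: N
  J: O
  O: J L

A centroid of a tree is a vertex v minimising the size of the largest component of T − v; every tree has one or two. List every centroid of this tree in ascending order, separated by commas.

H

Delete H: the remaining components have sizes 6, 5, 2, 2. Max 6 ≤ 8, so H is a centroid.
Every other node leaves some component of size > 8, so the centroid is unique.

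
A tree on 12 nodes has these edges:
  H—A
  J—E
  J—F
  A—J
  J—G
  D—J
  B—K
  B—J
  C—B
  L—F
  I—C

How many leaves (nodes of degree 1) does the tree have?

Exactly 7 nodes have a single neighbour: D, E, G, H, I, K, L.

7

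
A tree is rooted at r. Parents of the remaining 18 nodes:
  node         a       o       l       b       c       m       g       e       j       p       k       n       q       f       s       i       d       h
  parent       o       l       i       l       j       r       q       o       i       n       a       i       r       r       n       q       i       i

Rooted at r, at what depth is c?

4

Path from r to c: r–q–i–j–c, which has 4 edges.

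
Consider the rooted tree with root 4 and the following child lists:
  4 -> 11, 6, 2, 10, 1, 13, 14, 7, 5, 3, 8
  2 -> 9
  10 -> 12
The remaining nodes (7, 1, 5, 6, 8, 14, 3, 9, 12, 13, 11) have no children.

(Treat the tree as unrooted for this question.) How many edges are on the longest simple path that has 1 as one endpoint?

A farthest node from 1 is 12 (9 also at distance 3).
The path 1-4-10-12 has 3 edges.

3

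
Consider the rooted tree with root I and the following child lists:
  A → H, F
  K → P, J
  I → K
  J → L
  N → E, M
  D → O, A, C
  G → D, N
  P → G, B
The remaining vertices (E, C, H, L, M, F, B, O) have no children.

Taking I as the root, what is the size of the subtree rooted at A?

3

The subtree rooted at A contains: A, F, H — 3 nodes.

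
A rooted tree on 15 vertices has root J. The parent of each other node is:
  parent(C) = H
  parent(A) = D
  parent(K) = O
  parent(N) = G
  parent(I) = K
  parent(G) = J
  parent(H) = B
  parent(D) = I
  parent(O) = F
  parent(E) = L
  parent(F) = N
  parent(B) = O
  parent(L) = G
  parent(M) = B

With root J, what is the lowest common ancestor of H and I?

O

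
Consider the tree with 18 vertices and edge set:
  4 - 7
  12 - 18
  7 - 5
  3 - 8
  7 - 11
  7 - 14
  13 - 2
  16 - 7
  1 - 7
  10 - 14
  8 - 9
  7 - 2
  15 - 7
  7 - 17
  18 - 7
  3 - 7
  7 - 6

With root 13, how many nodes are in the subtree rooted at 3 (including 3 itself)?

The subtree rooted at 3 contains: 3, 8, 9 — 3 nodes.

3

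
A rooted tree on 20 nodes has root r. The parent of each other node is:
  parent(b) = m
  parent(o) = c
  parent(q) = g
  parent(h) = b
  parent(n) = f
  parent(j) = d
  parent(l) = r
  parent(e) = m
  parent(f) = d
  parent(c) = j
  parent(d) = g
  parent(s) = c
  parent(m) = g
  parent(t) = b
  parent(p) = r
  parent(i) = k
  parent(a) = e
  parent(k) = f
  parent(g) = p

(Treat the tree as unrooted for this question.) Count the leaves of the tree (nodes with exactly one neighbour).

9

Exactly 9 nodes have a single neighbour: a, h, i, l, n, o, q, s, t.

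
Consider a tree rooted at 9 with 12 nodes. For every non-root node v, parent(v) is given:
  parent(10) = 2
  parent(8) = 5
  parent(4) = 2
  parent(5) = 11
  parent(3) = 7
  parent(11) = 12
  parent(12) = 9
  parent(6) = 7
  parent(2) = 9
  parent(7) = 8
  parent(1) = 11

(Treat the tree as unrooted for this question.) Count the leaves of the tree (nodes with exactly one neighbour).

Exactly 5 nodes have a single neighbour: 1, 3, 4, 6, 10.

5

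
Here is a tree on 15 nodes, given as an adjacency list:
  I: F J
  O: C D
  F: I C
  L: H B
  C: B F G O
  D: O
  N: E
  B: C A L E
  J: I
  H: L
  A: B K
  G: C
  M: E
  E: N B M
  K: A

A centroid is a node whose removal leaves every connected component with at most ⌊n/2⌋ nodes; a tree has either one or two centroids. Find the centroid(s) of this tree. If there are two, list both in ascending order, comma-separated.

Delete B: the remaining components have sizes 7, 3, 2, 2. Max 7 ≤ 7, so B is a centroid.
Every other node leaves some component of size > 7, so the centroid is unique.

B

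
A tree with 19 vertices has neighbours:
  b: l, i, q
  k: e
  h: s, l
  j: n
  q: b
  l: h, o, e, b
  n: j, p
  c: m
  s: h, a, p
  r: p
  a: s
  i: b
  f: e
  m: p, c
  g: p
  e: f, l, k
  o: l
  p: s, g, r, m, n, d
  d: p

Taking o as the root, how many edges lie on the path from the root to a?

4

Climbing from a to the root: a–s–h–l–o. That's 4 steps.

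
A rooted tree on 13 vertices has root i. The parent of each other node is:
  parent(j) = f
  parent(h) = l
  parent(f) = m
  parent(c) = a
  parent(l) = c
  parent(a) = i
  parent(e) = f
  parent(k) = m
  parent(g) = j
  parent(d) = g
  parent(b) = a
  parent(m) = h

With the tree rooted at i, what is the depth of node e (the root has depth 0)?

Path from i to e: i – a – c – l – h – m – f – e, which has 7 edges.

7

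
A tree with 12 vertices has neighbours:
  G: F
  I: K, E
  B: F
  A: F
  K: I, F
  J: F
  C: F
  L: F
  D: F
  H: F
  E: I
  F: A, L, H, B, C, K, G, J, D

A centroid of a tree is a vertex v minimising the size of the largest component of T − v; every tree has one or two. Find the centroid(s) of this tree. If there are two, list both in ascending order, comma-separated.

Delete F: the remaining components have sizes 3, 1, 1, 1, 1, 1, 1, 1, 1. Max 3 ≤ 6, so F is a centroid.
Every other node leaves some component of size > 6, so the centroid is unique.

F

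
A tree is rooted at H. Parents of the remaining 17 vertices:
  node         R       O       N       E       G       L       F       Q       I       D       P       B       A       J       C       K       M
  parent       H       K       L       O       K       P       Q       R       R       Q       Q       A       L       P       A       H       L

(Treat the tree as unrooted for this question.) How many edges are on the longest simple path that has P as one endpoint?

6

A farthest node from P is E.
The path P-Q-R-H-K-O-E has 6 edges.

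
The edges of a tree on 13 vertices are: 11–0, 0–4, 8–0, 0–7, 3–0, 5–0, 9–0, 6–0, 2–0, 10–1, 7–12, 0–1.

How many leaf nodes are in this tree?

Exactly 10 nodes have a single neighbour: 2, 3, 4, 5, 6, 8, 9, 10, 11, 12.

10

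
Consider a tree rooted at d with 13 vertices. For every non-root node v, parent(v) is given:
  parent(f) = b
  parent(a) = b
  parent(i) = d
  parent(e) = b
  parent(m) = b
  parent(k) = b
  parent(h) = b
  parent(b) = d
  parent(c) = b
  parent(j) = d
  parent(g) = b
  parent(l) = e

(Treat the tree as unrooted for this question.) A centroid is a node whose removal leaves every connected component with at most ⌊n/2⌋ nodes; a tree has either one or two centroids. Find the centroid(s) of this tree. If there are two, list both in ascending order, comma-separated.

Removing b splits the tree into components of sizes 3, 2, 1, 1, 1, 1, 1, 1, 1; the largest is 3 ≤ ⌊13/2⌋ = 6.
No neighbour of b does as well, so b is the unique centroid.

b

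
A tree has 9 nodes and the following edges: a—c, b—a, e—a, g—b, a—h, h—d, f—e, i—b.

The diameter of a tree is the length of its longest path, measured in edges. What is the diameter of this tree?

4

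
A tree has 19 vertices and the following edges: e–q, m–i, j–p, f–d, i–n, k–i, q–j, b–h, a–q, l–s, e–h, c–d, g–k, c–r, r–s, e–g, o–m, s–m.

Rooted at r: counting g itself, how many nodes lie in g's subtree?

g's subtree: {g, e, q, h, j, a, b, p}, size 8.

8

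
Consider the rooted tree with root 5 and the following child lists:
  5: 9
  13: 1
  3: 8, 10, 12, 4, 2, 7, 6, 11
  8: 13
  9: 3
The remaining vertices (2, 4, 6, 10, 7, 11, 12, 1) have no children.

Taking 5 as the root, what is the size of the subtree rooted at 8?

The subtree rooted at 8 contains: 8, 13, 1 — 3 nodes.

3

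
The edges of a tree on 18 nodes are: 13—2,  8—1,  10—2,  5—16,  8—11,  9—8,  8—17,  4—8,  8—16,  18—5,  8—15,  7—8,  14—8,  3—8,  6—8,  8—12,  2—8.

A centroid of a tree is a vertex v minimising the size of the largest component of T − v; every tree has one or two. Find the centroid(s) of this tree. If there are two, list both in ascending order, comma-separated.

Delete 8: the remaining components have sizes 3, 3, 1, 1, 1, 1, 1, 1, 1, 1, 1, 1, 1. Max 3 ≤ 9, so 8 is a centroid.
Every other node leaves some component of size > 9, so the centroid is unique.

8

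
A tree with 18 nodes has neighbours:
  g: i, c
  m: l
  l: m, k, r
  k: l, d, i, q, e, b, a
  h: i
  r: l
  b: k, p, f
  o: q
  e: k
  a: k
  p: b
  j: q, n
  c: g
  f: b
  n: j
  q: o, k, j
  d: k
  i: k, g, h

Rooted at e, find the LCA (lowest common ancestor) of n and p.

k

Path n→root: n j q k e; path p→root: p b k e.
First common node: k.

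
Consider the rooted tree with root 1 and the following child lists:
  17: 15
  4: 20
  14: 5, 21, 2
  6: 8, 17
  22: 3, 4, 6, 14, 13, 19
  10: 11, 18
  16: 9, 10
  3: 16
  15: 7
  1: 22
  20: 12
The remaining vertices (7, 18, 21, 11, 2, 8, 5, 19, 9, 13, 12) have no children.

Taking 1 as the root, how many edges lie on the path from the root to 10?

4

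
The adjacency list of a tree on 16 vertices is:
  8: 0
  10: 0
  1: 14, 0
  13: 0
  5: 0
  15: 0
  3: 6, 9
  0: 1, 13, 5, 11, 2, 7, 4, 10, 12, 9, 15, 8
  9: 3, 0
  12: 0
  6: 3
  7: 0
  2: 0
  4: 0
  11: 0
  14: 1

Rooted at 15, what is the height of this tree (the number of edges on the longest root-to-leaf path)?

The longest root-to-leaf path is 15–0–9–3–6 (4 edges).

4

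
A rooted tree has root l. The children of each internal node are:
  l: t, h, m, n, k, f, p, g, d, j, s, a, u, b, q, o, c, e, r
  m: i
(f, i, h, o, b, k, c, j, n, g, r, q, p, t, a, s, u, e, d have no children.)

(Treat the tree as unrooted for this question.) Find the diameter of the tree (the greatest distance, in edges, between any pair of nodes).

3

Starting from i, a farthest node is o at distance 3.
One longest path: i–m–l–o.
So the diameter is 3.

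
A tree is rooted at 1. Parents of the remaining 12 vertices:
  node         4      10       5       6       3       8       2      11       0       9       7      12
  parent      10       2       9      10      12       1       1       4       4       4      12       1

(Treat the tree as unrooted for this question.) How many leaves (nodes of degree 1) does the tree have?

7

The leaves are 0, 3, 5, 6, 7, 8, 11.
That is 7 leaves.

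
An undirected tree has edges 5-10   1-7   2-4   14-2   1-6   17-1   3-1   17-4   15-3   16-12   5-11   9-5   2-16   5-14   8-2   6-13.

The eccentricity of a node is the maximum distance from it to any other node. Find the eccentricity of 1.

6

Distances from 1 peak at 6, attained at 9 (10, 11 also at distance 6).
1 – 17 – 4 – 2 – 14 – 5 – 9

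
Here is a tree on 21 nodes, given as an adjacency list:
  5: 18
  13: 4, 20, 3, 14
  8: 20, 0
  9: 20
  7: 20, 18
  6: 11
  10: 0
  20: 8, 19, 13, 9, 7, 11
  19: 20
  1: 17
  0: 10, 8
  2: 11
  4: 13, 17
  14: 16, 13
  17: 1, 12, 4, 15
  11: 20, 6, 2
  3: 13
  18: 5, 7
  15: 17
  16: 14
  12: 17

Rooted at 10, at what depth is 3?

Path from 10 to 3: 10–0–8–20–13–3, which has 5 edges.

5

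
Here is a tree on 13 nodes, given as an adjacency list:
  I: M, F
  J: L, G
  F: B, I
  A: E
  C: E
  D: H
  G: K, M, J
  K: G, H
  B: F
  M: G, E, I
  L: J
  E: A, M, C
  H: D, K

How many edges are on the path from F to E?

The path is F – I – M – E, which has 3 edges.

3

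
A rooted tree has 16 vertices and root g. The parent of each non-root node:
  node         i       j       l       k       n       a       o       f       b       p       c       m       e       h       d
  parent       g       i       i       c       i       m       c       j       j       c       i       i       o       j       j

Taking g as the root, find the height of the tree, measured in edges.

4

A deepest node is e, reached by g – i – c – o – e.
That path has 4 edges, so the height is 4.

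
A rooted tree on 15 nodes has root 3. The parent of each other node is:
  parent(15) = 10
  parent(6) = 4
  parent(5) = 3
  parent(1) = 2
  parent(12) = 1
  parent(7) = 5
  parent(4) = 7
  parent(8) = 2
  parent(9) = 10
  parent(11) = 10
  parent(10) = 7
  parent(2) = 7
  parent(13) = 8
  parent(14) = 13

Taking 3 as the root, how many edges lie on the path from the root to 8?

Path from 3 to 8: 3 → 5 → 7 → 2 → 8, which has 4 edges.

4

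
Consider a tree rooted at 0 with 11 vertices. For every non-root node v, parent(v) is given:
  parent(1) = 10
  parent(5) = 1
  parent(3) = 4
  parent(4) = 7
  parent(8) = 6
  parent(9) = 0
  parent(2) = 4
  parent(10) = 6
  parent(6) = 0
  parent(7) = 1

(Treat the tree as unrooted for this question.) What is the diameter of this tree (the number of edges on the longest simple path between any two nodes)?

7

BFS from 2 reaches 9 last, at distance 7; BFS from 9 confirms no node is farther.
Path: 2–4–7–1–10–6–0–9.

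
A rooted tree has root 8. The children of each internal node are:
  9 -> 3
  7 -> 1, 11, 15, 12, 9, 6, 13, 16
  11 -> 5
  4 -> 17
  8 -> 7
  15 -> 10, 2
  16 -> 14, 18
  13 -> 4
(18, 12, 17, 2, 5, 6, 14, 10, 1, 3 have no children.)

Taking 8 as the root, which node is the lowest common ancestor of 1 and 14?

7

Ancestors of 1 (toward the root): 1, 7, 8.
Ancestors of 14: 14, 16, 7, 8.
The deepest node appearing in both lists is 7.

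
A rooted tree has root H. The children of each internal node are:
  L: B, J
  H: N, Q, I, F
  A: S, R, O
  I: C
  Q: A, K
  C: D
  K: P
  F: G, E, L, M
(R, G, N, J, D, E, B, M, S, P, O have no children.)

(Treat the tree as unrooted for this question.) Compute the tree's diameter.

6

Starting from O, a farthest node is D at distance 6.
One longest path: O – A – Q – H – I – C – D.
So the diameter is 6.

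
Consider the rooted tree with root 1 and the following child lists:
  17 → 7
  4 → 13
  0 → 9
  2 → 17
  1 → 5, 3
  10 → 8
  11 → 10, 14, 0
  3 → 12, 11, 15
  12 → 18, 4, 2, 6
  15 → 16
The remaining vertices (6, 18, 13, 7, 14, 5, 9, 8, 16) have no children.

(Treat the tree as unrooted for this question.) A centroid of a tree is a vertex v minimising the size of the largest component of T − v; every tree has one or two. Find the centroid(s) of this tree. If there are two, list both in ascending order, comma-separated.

3

If 3 is removed the pieces have sizes 8, 6, 2, 2, all ≤ ⌊19/2⌋ = 9.
No neighbour of 3 does as well, so 3 is the unique centroid.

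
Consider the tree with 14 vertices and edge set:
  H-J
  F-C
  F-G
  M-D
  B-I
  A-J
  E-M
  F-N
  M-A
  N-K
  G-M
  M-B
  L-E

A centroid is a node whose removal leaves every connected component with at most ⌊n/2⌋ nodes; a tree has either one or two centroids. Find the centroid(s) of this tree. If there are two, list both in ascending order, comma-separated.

M

If M is removed the pieces have sizes 5, 3, 2, 2, 1, all ≤ ⌊14/2⌋ = 7.
Every other node leaves some component of size > 7, so the centroid is unique.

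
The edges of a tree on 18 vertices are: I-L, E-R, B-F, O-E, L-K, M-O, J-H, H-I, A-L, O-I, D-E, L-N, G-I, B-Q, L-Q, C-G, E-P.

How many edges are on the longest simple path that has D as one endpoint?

Distances from D peak at 7, attained at F.
D–E–O–I–L–Q–B–F

7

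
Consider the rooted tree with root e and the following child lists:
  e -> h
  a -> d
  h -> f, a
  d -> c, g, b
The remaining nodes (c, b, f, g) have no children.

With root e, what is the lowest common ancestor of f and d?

f's ancestor chain is f, h, e and d's is d, a, h, e; they first meet at h.

h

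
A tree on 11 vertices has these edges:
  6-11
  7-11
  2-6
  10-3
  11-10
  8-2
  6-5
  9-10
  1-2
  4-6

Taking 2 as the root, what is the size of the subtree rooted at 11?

5

11's subtree: {11, 10, 7, 3, 9}, size 5.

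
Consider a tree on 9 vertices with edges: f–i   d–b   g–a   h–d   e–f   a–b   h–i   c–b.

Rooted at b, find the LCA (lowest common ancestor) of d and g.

b

Ancestors of d (toward the root): d, b.
Ancestors of g: g, a, b.
The deepest node appearing in both lists is b.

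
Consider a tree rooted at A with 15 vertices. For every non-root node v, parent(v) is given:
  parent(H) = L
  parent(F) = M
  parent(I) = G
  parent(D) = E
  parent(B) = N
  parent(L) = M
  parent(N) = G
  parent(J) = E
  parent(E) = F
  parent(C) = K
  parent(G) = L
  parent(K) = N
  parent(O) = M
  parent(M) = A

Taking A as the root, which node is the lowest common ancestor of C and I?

G

C's ancestor chain is C, K, N, G, L, M, A and I's is I, G, L, M, A; they first meet at G.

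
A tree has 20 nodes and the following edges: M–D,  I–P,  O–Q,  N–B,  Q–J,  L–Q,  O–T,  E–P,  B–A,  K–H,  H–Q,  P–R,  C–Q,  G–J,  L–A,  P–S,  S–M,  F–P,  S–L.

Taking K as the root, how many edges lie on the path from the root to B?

5

Path from K to B: K → H → Q → L → A → B, which has 5 edges.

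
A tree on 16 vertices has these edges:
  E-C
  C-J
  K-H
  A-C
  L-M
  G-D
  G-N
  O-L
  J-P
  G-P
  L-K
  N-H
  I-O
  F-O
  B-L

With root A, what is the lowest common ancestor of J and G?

J

J's ancestor chain is J, C, A and G's is G, P, J, C, A; they first meet at J.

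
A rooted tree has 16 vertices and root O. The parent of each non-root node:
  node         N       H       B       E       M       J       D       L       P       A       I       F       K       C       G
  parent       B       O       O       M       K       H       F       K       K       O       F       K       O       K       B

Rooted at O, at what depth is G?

O–B–G — 2 edges.

2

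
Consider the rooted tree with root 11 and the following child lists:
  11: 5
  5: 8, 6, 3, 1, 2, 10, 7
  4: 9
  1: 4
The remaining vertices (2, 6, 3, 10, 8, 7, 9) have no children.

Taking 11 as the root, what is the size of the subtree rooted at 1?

3

The subtree rooted at 1 contains: 1, 4, 9 — 3 nodes.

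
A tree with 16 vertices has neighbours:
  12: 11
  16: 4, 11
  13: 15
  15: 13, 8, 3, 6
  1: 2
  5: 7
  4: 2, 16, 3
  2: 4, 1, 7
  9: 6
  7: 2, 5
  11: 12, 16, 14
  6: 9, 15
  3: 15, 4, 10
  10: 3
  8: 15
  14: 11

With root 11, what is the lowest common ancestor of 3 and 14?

11

3's ancestor chain is 3, 4, 16, 11 and 14's is 14, 11; they first meet at 11.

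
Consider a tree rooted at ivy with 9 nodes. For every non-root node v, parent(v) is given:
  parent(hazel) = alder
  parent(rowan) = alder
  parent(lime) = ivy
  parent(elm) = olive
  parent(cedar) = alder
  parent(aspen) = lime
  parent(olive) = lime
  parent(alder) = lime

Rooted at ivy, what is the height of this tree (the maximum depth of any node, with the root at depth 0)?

3

The longest root-to-leaf path is ivy–lime–alder–hazel (3 edges).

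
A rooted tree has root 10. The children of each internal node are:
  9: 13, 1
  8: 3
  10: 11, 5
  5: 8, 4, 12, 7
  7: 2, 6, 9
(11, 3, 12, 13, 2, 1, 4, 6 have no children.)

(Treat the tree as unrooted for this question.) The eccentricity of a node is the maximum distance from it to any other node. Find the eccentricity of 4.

Distances from 4 peak at 4, attained at 1 (13 also at distance 4).
4 – 5 – 7 – 9 – 1

4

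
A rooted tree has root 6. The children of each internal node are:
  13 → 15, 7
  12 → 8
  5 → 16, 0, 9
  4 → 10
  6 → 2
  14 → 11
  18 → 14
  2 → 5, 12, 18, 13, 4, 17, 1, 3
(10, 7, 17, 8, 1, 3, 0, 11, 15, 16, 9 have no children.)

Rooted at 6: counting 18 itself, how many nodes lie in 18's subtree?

3

18's subtree: {18, 14, 11}, size 3.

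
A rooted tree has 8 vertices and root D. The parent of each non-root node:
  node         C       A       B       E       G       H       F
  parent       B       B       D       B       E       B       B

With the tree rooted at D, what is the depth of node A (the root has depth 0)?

2

Climbing from A to the root: A → B → D. That's 2 steps.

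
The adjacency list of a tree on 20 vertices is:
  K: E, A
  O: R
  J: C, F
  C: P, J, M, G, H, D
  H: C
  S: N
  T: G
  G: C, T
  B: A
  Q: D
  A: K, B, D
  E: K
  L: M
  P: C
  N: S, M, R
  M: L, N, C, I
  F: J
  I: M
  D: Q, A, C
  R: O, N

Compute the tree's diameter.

8

A longest path is O – R – N – M – C – D – A – K – E, with 8 edges.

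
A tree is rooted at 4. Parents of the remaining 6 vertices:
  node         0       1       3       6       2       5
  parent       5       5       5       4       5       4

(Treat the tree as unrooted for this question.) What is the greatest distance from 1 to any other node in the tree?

The node farthest from 1 is 6, via 1 – 5 – 4 – 6 — 3 edges.

3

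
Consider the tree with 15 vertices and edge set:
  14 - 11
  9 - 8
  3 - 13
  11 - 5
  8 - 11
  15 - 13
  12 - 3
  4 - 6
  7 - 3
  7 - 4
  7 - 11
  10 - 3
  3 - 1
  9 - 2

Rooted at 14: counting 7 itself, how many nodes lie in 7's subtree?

9

The subtree rooted at 7 contains: 7, 3, 4, 10, 12, 13, 1, 6, 15 — 9 nodes.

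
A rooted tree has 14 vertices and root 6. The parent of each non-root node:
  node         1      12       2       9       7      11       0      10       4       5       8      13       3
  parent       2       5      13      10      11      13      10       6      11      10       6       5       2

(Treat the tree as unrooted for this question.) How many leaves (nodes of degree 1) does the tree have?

Degree-1 nodes: 0, 1, 3, 4, 7, 8, 9, 12 — 8 of them.

8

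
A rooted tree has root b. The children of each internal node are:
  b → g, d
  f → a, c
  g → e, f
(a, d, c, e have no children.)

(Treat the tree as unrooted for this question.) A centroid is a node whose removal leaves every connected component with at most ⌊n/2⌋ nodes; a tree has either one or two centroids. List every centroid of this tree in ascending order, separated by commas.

Removing g splits the tree into components of sizes 3, 2, 1; the largest is 3 ≤ ⌊7/2⌋ = 3.
Every other node leaves some component of size > 3, so the centroid is unique.

g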